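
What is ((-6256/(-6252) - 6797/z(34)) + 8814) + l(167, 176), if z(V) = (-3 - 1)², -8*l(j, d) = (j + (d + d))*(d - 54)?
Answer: 11889757/25008 ≈ 475.44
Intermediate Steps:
l(j, d) = -(-54 + d)*(j + 2*d)/8 (l(j, d) = -(j + (d + d))*(d - 54)/8 = -(j + 2*d)*(-54 + d)/8 = -(-54 + d)*(j + 2*d)/8)
z(V) = 16 (z(V) = (-4)² = 16)
((-6256/(-6252) - 6797/z(34)) + 8814) + l(167, 176) = ((-6256/(-6252) - 6797/16) + 8814) + (-¼*176² + (27/2)*176 + (27/4)*167 - ⅛*176*167) = ((-6256*(-1/6252) - 6797*1/16) + 8814) + (-¼*30976 + 2376 + 4509/4 - 3674) = ((1564/1563 - 6797/16) + 8814) + (-7744 + 2376 + 4509/4 - 3674) = (-10598687/25008 + 8814) - 31659/4 = 209821825/25008 - 31659/4 = 11889757/25008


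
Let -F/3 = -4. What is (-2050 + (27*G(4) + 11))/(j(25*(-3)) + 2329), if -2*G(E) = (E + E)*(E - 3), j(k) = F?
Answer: -2147/2341 ≈ -0.91713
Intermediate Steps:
F = 12 (F = -3*(-4) = 12)
j(k) = 12
G(E) = -E*(-3 + E) (G(E) = -(E + E)*(E - 3)/2 = -2*E*(-3 + E)/2 = -E*(-3 + E))
(-2050 + (27*G(4) + 11))/(j(25*(-3)) + 2329) = (-2050 + (27*(4*(3 - 1*4)) + 11))/(12 + 2329) = (-2050 + (27*(4*(3 - 4)) + 11))/2341 = (-2050 + (27*(4*(-1)) + 11))*(1/2341) = (-2050 + (27*(-4) + 11))*(1/2341) = (-2050 + (-108 + 11))*(1/2341) = (-2050 - 97)*(1/2341) = -2147*1/2341 = -2147/2341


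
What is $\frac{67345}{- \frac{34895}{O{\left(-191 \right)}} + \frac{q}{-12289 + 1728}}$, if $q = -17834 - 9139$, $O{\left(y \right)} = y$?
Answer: $\frac{135845034095}{373677938} \approx 363.54$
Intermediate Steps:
$q = -26973$
$\frac{67345}{- \frac{34895}{O{\left(-191 \right)}} + \frac{q}{-12289 + 1728}} = \frac{67345}{- \frac{34895}{-191} - \frac{26973}{-12289 + 1728}} = \frac{67345}{\left(-34895\right) \left(- \frac{1}{191}\right) - \frac{26973}{-10561}} = \frac{67345}{\frac{34895}{191} - - \frac{26973}{10561}} = \frac{67345}{\frac{34895}{191} + \frac{26973}{10561}} = \frac{67345}{\frac{373677938}{2017151}} = 67345 \cdot \frac{2017151}{373677938} = \frac{135845034095}{373677938}$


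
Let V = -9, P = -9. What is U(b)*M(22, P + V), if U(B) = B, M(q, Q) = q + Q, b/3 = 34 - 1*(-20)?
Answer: 648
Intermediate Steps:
b = 162 (b = 3*(34 - 1*(-20)) = 3*(34 + 20) = 3*54 = 162)
M(q, Q) = Q + q
U(b)*M(22, P + V) = 162*((-9 - 9) + 22) = 162*(-18 + 22) = 162*4 = 648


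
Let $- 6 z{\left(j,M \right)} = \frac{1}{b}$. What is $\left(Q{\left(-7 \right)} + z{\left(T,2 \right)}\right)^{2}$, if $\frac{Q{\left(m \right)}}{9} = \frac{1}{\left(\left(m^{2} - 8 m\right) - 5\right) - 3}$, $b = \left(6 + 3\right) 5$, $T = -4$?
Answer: $\frac{5442889}{685916100} \approx 0.0079352$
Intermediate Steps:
$b = 45$ ($b = 9 \cdot 5 = 45$)
$Q{\left(m \right)} = \frac{9}{-8 + m^{2} - 8 m}$ ($Q{\left(m \right)} = \frac{9}{\left(\left(m^{2} - 8 m\right) - 5\right) - 3} = \frac{9}{\left(-5 + m^{2} - 8 m\right) - 3} = \frac{9}{-8 + m^{2} - 8 m}$)
$z{\left(j,M \right)} = - \frac{1}{270}$ ($z{\left(j,M \right)} = - \frac{1}{6 \cdot 45} = \left(- \frac{1}{6}\right) \frac{1}{45} = - \frac{1}{270}$)
$\left(Q{\left(-7 \right)} + z{\left(T,2 \right)}\right)^{2} = \left(\frac{9}{-8 + \left(-7\right)^{2} - -56} - \frac{1}{270}\right)^{2} = \left(\frac{9}{-8 + 49 + 56} - \frac{1}{270}\right)^{2} = \left(\frac{9}{97} - \frac{1}{270}\right)^{2} = \left(\frac{2333}{26190}\right)^{2} = \frac{5442889}{685916100}$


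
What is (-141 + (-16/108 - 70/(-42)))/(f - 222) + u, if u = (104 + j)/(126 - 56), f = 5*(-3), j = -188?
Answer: -19564/31995 ≈ -0.61147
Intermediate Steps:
f = -15
u = -6/5 (u = (104 - 188)/(126 - 56) = -84/70 = -84*1/70 = -6/5 ≈ -1.2000)
(-141 + (-16/108 - 70/(-42)))/(f - 222) + u = (-141 + (-16/108 - 70/(-42)))/(-15 - 222) - 6/5 = (-141 + (-16*1/108 - 70*(-1/42)))/(-237) - 6/5 = (-141 + (-4/27 + 5/3))*(-1/237) - 6/5 = (-141 + 41/27)*(-1/237) - 6/5 = -3766/27*(-1/237) - 6/5 = 3766/6399 - 6/5 = -19564/31995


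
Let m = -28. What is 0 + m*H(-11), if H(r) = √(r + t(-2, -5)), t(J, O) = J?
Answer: -28*I*√13 ≈ -100.96*I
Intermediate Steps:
H(r) = √(-2 + r) (H(r) = √(r - 2) = √(-2 + r))
0 + m*H(-11) = 0 - 28*√(-2 - 11) = 0 - 28*I*√13 = -28*I*√13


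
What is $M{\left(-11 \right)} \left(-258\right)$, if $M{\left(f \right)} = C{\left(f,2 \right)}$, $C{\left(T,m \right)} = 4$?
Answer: $-1032$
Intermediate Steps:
$M{\left(f \right)} = 4$
$M{\left(-11 \right)} \left(-258\right) = 4 \left(-258\right) = -1032$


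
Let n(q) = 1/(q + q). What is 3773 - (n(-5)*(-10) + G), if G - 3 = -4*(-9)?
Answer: 3733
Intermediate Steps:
n(q) = 1/(2*q)
G = 39 (G = 3 - 4*(-9) = 3 + 36 = 39)
3773 - (n(-5)*(-10) + G) = 3773 - (((½)/(-5))*(-10) + 39) = 3773 - (((½)*(-⅕))*(-10) + 39) = 3773 - (-⅒*(-10) + 39) = 3773 - (1 + 39) = 3773 - 1*40 = 3773 - 40 = 3733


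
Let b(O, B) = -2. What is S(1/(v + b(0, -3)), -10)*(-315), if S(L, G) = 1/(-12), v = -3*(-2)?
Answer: 105/4 ≈ 26.250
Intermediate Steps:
v = 6
S(L, G) = -1/12
S(1/(v + b(0, -3)), -10)*(-315) = -1/12*(-315) = 105/4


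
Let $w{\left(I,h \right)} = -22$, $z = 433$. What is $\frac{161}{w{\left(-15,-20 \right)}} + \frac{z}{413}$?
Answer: $- \frac{56967}{9086} \approx -6.2698$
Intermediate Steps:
$\frac{161}{w{\left(-15,-20 \right)}} + \frac{z}{413} = \frac{161}{-22} + \frac{433}{413} = 161 \left(- \frac{1}{22}\right) + 433 \cdot \frac{1}{413} = - \frac{161}{22} + \frac{433}{413} = - \frac{56967}{9086}$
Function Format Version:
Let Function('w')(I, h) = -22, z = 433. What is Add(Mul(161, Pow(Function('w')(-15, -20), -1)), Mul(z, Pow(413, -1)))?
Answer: Rational(-56967, 9086) ≈ -6.2698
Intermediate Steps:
Add(Mul(161, Pow(Function('w')(-15, -20), -1)), Mul(z, Pow(413, -1))) = Add(Mul(161, Pow(-22, -1)), Mul(433, Pow(413, -1))) = Add(Mul(161, Rational(-1, 22)), Mul(433, Rational(1, 413))) = Add(Rational(-161, 22), Rational(433, 413)) = Rational(-56967, 9086)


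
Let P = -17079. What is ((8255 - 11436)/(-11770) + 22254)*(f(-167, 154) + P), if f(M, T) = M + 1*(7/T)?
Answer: -99380170783771/258940 ≈ -3.8380e+8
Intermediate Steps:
f(M, T) = M + 7/T
((8255 - 11436)/(-11770) + 22254)*(f(-167, 154) + P) = ((8255 - 11436)/(-11770) + 22254)*((-167 + 7/154) - 17079) = (-3181*(-1/11770) + 22254)*((-167 + 7*(1/154)) - 17079) = (3181/11770 + 22254)*((-167 + 1/22) - 17079) = 261932761*(-3673/22 - 17079)/11770 = (261932761/11770)*(-379411/22) = -99380170783771/258940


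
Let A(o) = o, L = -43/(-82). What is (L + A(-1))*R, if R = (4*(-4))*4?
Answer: 1248/41 ≈ 30.439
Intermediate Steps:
R = -64 (R = -16*4 = -64)
L = 43/82 (L = -43*(-1/82) = 43/82 ≈ 0.52439)
(L + A(-1))*R = (43/82 - 1)*(-64) = -39/82*(-64) = 1248/41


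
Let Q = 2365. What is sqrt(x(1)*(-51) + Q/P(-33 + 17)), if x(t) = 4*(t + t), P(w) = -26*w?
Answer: I*sqrt(4351438)/104 ≈ 20.058*I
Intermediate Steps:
x(t) = 8*t (x(t) = 4*(2*t) = 8*t)
sqrt(x(1)*(-51) + Q/P(-33 + 17)) = sqrt((8*1)*(-51) + 2365/((-26*(-33 + 17)))) = sqrt(8*(-51) + 2365/((-26*(-16)))) = sqrt(-408 + 2365/416) = sqrt(-167363/416) = I*sqrt(4351438)/104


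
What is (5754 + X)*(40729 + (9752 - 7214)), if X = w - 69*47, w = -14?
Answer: 108037699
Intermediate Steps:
X = -3257 (X = -14 - 69*47 = -14 - 3243 = -3257)
(5754 + X)*(40729 + (9752 - 7214)) = (5754 - 3257)*(40729 + (9752 - 7214)) = 2497*(40729 + 2538) = 2497*43267 = 108037699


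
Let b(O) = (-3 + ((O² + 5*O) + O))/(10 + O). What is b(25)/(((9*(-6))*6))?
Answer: -193/2835 ≈ -0.068078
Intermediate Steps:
b(O) = (-3 + O² + 6*O)/(10 + O) (b(O) = (-3 + (O² + 6*O))/(10 + O) = (-3 + O² + 6*O)/(10 + O))
b(25)/(((9*(-6))*6)) = ((-3 + 25² + 6*25)/(10 + 25))/(((9*(-6))*6)) = ((-3 + 625 + 150)/35)/((-54*6)) = ((1/35)*772)/(-324) = (772/35)*(-1/324) = -193/2835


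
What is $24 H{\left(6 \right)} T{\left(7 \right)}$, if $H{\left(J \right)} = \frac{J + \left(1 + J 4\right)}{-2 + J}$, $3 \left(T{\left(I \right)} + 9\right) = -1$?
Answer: $-1736$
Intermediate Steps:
$T{\left(I \right)} = - \frac{28}{3}$ ($T{\left(I \right)} = -9 + \frac{1}{3} \left(-1\right) = -9 - \frac{1}{3} = - \frac{28}{3}$)
$H{\left(J \right)} = \frac{1 + 5 J}{-2 + J}$ ($H{\left(J \right)} = \frac{J + \left(1 + 4 J\right)}{-2 + J} = \frac{1 + 5 J}{-2 + J}$)
$24 H{\left(6 \right)} T{\left(7 \right)} = 24 \frac{1 + 5 \cdot 6}{-2 + 6} \left(- \frac{28}{3}\right) = 24 \frac{1 + 30}{4} \left(- \frac{28}{3}\right) = 24 \cdot \frac{1}{4} \cdot 31 \left(- \frac{28}{3}\right) = 24 \cdot \frac{31}{4} \left(- \frac{28}{3}\right) = 186 \left(- \frac{28}{3}\right) = -1736$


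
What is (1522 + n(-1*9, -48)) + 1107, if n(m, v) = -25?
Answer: 2604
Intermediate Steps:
(1522 + n(-1*9, -48)) + 1107 = (1522 - 25) + 1107 = 1497 + 1107 = 2604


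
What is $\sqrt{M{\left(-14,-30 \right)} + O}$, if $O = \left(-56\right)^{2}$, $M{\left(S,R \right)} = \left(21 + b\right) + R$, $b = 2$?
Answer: $\sqrt{3129} \approx 55.937$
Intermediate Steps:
$M{\left(S,R \right)} = 23 + R$ ($M{\left(S,R \right)} = \left(21 + 2\right) + R = 23 + R$)
$O = 3136$
$\sqrt{M{\left(-14,-30 \right)} + O} = \sqrt{\left(23 - 30\right) + 3136} = \sqrt{-7 + 3136} = \sqrt{3129}$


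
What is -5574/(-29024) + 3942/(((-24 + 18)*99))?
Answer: -1028719/159632 ≈ -6.4443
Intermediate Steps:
-5574/(-29024) + 3942/(((-24 + 18)*99)) = -5574*(-1/29024) + 3942/((-6*99)) = 2787/14512 + 3942/(-594) = 2787/14512 + 3942*(-1/594) = 2787/14512 - 73/11 = -1028719/159632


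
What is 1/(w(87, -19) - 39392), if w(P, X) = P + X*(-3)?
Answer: -1/39248 ≈ -2.5479e-5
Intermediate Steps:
w(P, X) = P - 3*X
1/(w(87, -19) - 39392) = 1/((87 - 3*(-19)) - 39392) = 1/((87 + 57) - 39392) = 1/(144 - 39392) = 1/(-39248) = -1/39248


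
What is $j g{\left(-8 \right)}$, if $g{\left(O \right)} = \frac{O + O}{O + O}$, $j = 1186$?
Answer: $1186$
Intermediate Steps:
$g{\left(O \right)} = 1$ ($g{\left(O \right)} = \frac{2 O}{2 O} = 2 O \frac{1}{2 O} = 1$)
$j g{\left(-8 \right)} = 1186 \cdot 1 = 1186$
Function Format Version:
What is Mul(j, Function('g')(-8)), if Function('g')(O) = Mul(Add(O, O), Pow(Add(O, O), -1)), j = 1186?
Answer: 1186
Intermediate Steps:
Function('g')(O) = 1 (Function('g')(O) = Mul(Mul(2, O), Pow(Mul(2, O), -1)) = Mul(Mul(2, O), Mul(Rational(1, 2), Pow(O, -1))) = 1)
Mul(j, Function('g')(-8)) = Mul(1186, 1) = 1186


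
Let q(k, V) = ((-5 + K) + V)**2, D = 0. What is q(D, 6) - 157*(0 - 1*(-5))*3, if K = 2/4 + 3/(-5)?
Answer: -235419/100 ≈ -2354.2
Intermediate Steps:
K = -1/10 (K = 2*(1/4) + 3*(-1/5) = 1/2 - 3/5 = -1/10 ≈ -0.10000)
q(k, V) = (-51/10 + V)**2 (q(k, V) = ((-5 - 1/10) + V)**2 = (-51/10 + V)**2)
q(D, 6) - 157*(0 - 1*(-5))*3 = (-51 + 10*6)**2/100 - 157*(0 - 1*(-5))*3 = (-51 + 60)**2/100 - 157*(0 + 5)*3 = (1/100)*9**2 - 785*3 = (1/100)*81 - 157*15 = 81/100 - 2355 = -235419/100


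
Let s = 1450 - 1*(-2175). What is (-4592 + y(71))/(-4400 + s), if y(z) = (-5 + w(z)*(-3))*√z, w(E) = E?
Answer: 4592/775 + 218*√71/775 ≈ 8.2953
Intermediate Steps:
s = 3625 (s = 1450 + 2175 = 3625)
y(z) = √z*(-5 - 3*z) (y(z) = (-5 + z*(-3))*√z = (-5 - 3*z)*√z = √z*(-5 - 3*z))
(-4592 + y(71))/(-4400 + s) = (-4592 + √71*(-5 - 3*71))/(-4400 + 3625) = (-4592 + √71*(-5 - 213))/(-775) = (-4592 + √71*(-218))*(-1/775) = (-4592 - 218*√71)*(-1/775) = 4592/775 + 218*√71/775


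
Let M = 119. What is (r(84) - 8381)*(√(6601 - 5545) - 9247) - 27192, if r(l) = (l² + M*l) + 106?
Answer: -81188111 + 35108*√66 ≈ -8.0903e+7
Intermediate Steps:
r(l) = 106 + l² + 119*l (r(l) = (l² + 119*l) + 106 = 106 + l² + 119*l)
(r(84) - 8381)*(√(6601 - 5545) - 9247) - 27192 = ((106 + 84² + 119*84) - 8381)*(√(6601 - 5545) - 9247) - 27192 = ((106 + 7056 + 9996) - 8381)*(√1056 - 9247) - 27192 = (17158 - 8381)*(4*√66 - 9247) - 27192 = 8777*(-9247 + 4*√66) - 27192 = (-81160919 + 35108*√66) - 27192 = -81188111 + 35108*√66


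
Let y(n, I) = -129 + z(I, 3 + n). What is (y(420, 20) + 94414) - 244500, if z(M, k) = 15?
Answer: -150200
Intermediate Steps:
y(n, I) = -114 (y(n, I) = -129 + 15 = -114)
(y(420, 20) + 94414) - 244500 = (-114 + 94414) - 244500 = 94300 - 244500 = -150200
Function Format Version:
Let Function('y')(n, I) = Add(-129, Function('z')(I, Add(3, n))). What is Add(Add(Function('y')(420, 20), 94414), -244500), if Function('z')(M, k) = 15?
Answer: -150200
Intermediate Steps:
Function('y')(n, I) = -114 (Function('y')(n, I) = Add(-129, 15) = -114)
Add(Add(Function('y')(420, 20), 94414), -244500) = Add(Add(-114, 94414), -244500) = Add(94300, -244500) = -150200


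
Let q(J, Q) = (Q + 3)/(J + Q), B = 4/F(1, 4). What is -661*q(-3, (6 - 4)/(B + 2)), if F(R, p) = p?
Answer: 7271/7 ≈ 1038.7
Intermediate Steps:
B = 1 (B = 4/4 = 4*(¼) = 1)
q(J, Q) = (3 + Q)/(J + Q)
-661*q(-3, (6 - 4)/(B + 2)) = -661*(3 + (6 - 4)/(1 + 2))/(-3 + (6 - 4)/(1 + 2)) = -661*(3 + 2/3)/(-3 + 2/3) = -661*(3 + 2*(⅓))/(-3 + 2*(⅓)) = -661*(3 + ⅔)/(-3 + ⅔) = -661*11/((-7/3)*3) = -(-1983)*11/(7*3) = -661*(-11/7) = 7271/7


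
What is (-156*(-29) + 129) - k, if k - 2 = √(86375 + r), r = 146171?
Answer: 4651 - √232546 ≈ 4168.8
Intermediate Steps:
k = 2 + √232546 (k = 2 + √(86375 + 146171) = 2 + √232546 ≈ 484.23)
(-156*(-29) + 129) - k = (-156*(-29) + 129) - (2 + √232546) = (4524 + 129) + (-2 - √232546) = 4653 + (-2 - √232546) = 4651 - √232546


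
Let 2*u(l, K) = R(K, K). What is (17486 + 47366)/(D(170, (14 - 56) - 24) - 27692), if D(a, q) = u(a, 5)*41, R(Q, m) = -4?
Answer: -32426/13887 ≈ -2.3350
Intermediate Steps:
u(l, K) = -2 (u(l, K) = (½)*(-4) = -2)
D(a, q) = -82 (D(a, q) = -2*41 = -82)
(17486 + 47366)/(D(170, (14 - 56) - 24) - 27692) = (17486 + 47366)/(-82 - 27692) = 64852/(-27774) = 64852*(-1/27774) = -32426/13887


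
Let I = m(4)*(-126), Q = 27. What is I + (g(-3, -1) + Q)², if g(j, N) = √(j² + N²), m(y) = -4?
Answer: 1243 + 54*√10 ≈ 1413.8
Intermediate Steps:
g(j, N) = √(N² + j²)
I = 504 (I = -4*(-126) = 504)
I + (g(-3, -1) + Q)² = 504 + (√((-1)² + (-3)²) + 27)² = 504 + (√(1 + 9) + 27)² = 504 + (√10 + 27)² = 504 + (27 + √10)²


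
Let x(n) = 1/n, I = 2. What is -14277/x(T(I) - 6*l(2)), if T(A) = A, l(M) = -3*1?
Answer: -285540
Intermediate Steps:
l(M) = -3
-14277/x(T(I) - 6*l(2)) = -14277/(1/(2 - 6*(-3))) = -14277/(1/(2 + 18)) = -14277/(1/20) = -14277/1/20 = -14277*20 = -285540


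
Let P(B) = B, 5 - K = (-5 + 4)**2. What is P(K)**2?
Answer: 16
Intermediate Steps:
K = 4 (K = 5 - (-5 + 4)**2 = 5 - 1*(-1)**2 = 5 - 1*1 = 5 - 1 = 4)
P(K)**2 = 4**2 = 16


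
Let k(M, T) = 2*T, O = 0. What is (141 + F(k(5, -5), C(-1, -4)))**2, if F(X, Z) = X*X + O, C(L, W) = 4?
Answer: 58081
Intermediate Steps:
F(X, Z) = X**2 (F(X, Z) = X*X + 0 = X**2 + 0 = X**2)
(141 + F(k(5, -5), C(-1, -4)))**2 = (141 + (2*(-5))**2)**2 = (141 + (-10)**2)**2 = (141 + 100)**2 = 241**2 = 58081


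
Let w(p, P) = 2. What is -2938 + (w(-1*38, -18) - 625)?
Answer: -3561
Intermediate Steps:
-2938 + (w(-1*38, -18) - 625) = -2938 + (2 - 625) = -2938 - 623 = -3561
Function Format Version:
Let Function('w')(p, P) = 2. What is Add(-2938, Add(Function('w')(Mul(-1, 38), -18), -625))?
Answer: -3561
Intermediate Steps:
Add(-2938, Add(Function('w')(Mul(-1, 38), -18), -625)) = Add(-2938, Add(2, -625)) = Add(-2938, -623) = -3561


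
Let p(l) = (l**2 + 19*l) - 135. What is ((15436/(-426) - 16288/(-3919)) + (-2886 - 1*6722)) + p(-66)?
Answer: -5570332325/834747 ≈ -6673.1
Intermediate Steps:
p(l) = -135 + l**2 + 19*l
((15436/(-426) - 16288/(-3919)) + (-2886 - 1*6722)) + p(-66) = ((15436/(-426) - 16288/(-3919)) + (-2886 - 1*6722)) + (-135 + (-66)**2 + 19*(-66)) = ((15436*(-1/426) - 16288*(-1/3919)) + (-2886 - 6722)) + (-135 + 4356 - 1254) = ((-7718/213 + 16288/3919) - 9608) + 2967 = (-26777498/834747 - 9608) + 2967 = -8047026674/834747 + 2967 = -5570332325/834747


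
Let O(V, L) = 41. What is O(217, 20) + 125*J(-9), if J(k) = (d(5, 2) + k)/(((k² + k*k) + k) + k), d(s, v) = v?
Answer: 5029/144 ≈ 34.924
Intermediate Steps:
J(k) = (2 + k)/(2*k + 2*k²) (J(k) = (2 + k)/(((k² + k*k) + k) + k) = (2 + k)/(((k² + k²) + k) + k) = (2 + k)/((2*k² + k) + k) = (2 + k)/((k + 2*k²) + k) = (2 + k)/(2*k + 2*k²))
O(217, 20) + 125*J(-9) = 41 + 125*((½)*(2 - 9)/(-9*(1 - 9))) = 41 + 125*((½)*(-⅑)*(-7)/(-8)) = 41 + 125*((½)*(-⅑)*(-⅛)*(-7)) = 41 + 125*(-7/144) = 41 - 875/144 = 5029/144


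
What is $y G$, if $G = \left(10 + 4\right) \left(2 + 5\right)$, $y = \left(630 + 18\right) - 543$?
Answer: $10290$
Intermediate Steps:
$y = 105$ ($y = 648 - 543 = 105$)
$G = 98$ ($G = 14 \cdot 7 = 98$)
$y G = 105 \cdot 98 = 10290$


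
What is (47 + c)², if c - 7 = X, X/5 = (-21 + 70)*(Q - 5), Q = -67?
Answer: 309267396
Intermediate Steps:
X = -17640 (X = 5*((-21 + 70)*(-67 - 5)) = 5*(49*(-72)) = 5*(-3528) = -17640)
c = -17633 (c = 7 - 17640 = -17633)
(47 + c)² = (47 - 17633)² = (-17586)² = 309267396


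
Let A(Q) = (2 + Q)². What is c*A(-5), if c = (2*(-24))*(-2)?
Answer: 864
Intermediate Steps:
c = 96 (c = -48*(-2) = 96)
c*A(-5) = 96*(2 - 5)² = 96*(-3)² = 96*9 = 864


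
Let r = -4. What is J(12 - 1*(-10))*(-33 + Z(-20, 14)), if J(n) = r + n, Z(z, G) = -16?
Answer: -882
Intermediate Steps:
J(n) = -4 + n
J(12 - 1*(-10))*(-33 + Z(-20, 14)) = (-4 + (12 - 1*(-10)))*(-33 - 16) = (-4 + (12 + 10))*(-49) = (-4 + 22)*(-49) = 18*(-49) = -882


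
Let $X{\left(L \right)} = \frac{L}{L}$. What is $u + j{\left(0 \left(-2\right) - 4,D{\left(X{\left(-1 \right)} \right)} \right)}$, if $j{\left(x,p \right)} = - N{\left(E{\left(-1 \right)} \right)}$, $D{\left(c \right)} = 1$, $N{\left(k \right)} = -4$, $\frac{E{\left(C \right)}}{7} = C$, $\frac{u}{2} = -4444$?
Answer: $-8884$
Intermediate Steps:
$u = -8888$ ($u = 2 \left(-4444\right) = -8888$)
$E{\left(C \right)} = 7 C$
$X{\left(L \right)} = 1$
$j{\left(x,p \right)} = 4$ ($j{\left(x,p \right)} = \left(-1\right) \left(-4\right) = 4$)
$u + j{\left(0 \left(-2\right) - 4,D{\left(X{\left(-1 \right)} \right)} \right)} = -8888 + 4 = -8884$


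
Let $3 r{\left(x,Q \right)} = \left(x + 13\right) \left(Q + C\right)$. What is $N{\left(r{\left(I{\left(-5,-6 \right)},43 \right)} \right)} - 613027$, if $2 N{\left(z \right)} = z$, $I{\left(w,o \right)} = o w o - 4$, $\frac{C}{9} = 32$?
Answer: $- \frac{1244921}{2} \approx -6.2246 \cdot 10^{5}$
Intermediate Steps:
$C = 288$ ($C = 9 \cdot 32 = 288$)
$I{\left(w,o \right)} = -4 + w o^{2}$ ($I{\left(w,o \right)} = w o^{2} - 4 = -4 + w o^{2}$)
$r{\left(x,Q \right)} = \frac{\left(13 + x\right) \left(288 + Q\right)}{3}$ ($r{\left(x,Q \right)} = \frac{\left(x + 13\right) \left(Q + 288\right)}{3} = \frac{\left(13 + x\right) \left(288 + Q\right)}{3}$)
$N{\left(z \right)} = \frac{z}{2}$
$N{\left(r{\left(I{\left(-5,-6 \right)},43 \right)} \right)} - 613027 = \frac{1248 + 96 \left(-4 - 5 \left(-6\right)^{2}\right) + \frac{13}{3} \cdot 43 + \frac{1}{3} \cdot 43 \left(-4 - 5 \left(-6\right)^{2}\right)}{2} - 613027 = \frac{1248 + 96 \left(-4 - 180\right) + \frac{559}{3} + \frac{1}{3} \cdot 43 \left(-4 - 180\right)}{2} - 613027 = \frac{1248 + 96 \left(-184\right) + \frac{559}{3} + \frac{1}{3} \cdot 43 \left(-184\right)}{2} - 613027 = \frac{1248 - 17664 + \frac{559}{3} - \frac{7912}{3}}{2} - 613027 = \frac{1}{2} \left(-18867\right) - 613027 = - \frac{18867}{2} - 613027 = - \frac{1244921}{2}$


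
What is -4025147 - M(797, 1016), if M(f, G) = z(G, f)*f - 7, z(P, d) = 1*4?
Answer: -4028328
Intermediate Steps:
z(P, d) = 4
M(f, G) = -7 + 4*f (M(f, G) = 4*f - 7 = -7 + 4*f)
-4025147 - M(797, 1016) = -4025147 - (-7 + 4*797) = -4025147 - (-7 + 3188) = -4025147 - 1*3181 = -4025147 - 3181 = -4028328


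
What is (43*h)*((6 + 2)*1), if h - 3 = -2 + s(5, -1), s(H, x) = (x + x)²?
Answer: 1720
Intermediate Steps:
s(H, x) = 4*x² (s(H, x) = (2*x)² = 4*x²)
h = 5 (h = 3 + (-2 + 4*(-1)²) = 3 + (-2 + 4*1) = 3 + (-2 + 4) = 3 + 2 = 5)
(43*h)*((6 + 2)*1) = (43*5)*((6 + 2)*1) = 215*(8*1) = 215*8 = 1720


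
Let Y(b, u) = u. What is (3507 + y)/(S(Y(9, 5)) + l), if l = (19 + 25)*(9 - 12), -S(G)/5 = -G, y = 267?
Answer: -3774/107 ≈ -35.271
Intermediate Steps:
S(G) = 5*G (S(G) = -(-5)*G = 5*G)
l = -132 (l = 44*(-3) = -132)
(3507 + y)/(S(Y(9, 5)) + l) = (3507 + 267)/(5*5 - 132) = 3774/(25 - 132) = 3774/(-107) = 3774*(-1/107) = -3774/107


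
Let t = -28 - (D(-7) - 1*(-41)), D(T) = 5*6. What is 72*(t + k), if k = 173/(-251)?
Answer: -1801584/251 ≈ -7177.6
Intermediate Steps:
D(T) = 30
k = -173/251 (k = 173*(-1/251) = -173/251 ≈ -0.68924)
t = -99 (t = -28 - (30 - 1*(-41)) = -28 - (30 + 41) = -28 - 1*71 = -28 - 71 = -99)
72*(t + k) = 72*(-99 - 173/251) = 72*(-25022/251) = -1801584/251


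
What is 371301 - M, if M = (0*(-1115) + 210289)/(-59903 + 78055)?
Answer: 6739645463/18152 ≈ 3.7129e+5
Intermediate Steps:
M = 210289/18152 (M = (0 + 210289)/18152 = 210289*(1/18152) = 210289/18152 ≈ 11.585)
371301 - M = 371301 - 1*210289/18152 = 371301 - 210289/18152 = 6739645463/18152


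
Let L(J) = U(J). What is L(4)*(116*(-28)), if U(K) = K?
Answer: -12992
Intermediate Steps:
L(J) = J
L(4)*(116*(-28)) = 4*(116*(-28)) = 4*(-3248) = -12992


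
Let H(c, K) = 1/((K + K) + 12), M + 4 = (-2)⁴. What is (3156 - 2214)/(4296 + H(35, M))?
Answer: 33912/154657 ≈ 0.21927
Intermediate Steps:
M = 12 (M = -4 + (-2)⁴ = -4 + 16 = 12)
H(c, K) = 1/(12 + 2*K) (H(c, K) = 1/(2*K + 12) = 1/(12 + 2*K))
(3156 - 2214)/(4296 + H(35, M)) = (3156 - 2214)/(4296 + 1/(2*(6 + 12))) = 942/(4296 + (½)/18) = 942/(4296 + (½)*(1/18)) = 942/(4296 + 1/36) = 942/(154657/36) = 942*(36/154657) = 33912/154657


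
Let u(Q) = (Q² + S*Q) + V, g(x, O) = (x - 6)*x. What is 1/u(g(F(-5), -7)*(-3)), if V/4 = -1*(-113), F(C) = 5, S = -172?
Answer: -1/1903 ≈ -0.00052549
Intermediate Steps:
V = 452 (V = 4*(-1*(-113)) = 4*113 = 452)
g(x, O) = x*(-6 + x) (g(x, O) = (-6 + x)*x = x*(-6 + x))
u(Q) = 452 + Q² - 172*Q (u(Q) = (Q² - 172*Q) + 452 = 452 + Q² - 172*Q)
1/u(g(F(-5), -7)*(-3)) = 1/(452 + ((5*(-6 + 5))*(-3))² - 172*5*(-6 + 5)*(-3)) = 1/(452 + ((5*(-1))*(-3))² - 172*5*(-1)*(-3)) = 1/(452 + (-5*(-3))² - (-860)*(-3)) = 1/(452 + 15² - 172*15) = 1/(452 + 225 - 2580) = 1/(-1903) = -1/1903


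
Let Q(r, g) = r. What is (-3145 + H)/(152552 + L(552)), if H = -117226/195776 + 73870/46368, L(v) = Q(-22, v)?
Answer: -2769843827/134377709760 ≈ -0.020612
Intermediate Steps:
L(v) = -22
H = 876013/880992 (H = -117226*1/195776 + 73870*(1/46368) = -58613/97888 + 36935/23184 = 876013/880992 ≈ 0.99435)
(-3145 + H)/(152552 + L(552)) = (-3145 + 876013/880992)/(152552 - 22) = -2769843827/880992/152530 = -2769843827/880992*1/152530 = -2769843827/134377709760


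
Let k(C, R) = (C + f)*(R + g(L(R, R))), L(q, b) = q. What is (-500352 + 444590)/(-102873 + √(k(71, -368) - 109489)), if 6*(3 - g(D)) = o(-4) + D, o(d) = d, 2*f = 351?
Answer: 11472808452/21166076615 + 55762*I*√736714/21166076615 ≈ 0.54204 + 0.0022612*I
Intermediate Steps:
f = 351/2 (f = (½)*351 = 351/2 ≈ 175.50)
g(D) = 11/3 - D/6 (g(D) = 3 - (-4 + D)/6 = 3 + (⅔ - D/6) = 11/3 - D/6)
k(C, R) = (11/3 + 5*R/6)*(351/2 + C) (k(C, R) = (C + 351/2)*(R + (11/3 - R/6)) = (351/2 + C)*(11/3 + 5*R/6) = (11/3 + 5*R/6)*(351/2 + C))
(-500352 + 444590)/(-102873 + √(k(71, -368) - 109489)) = (-500352 + 444590)/(-102873 + √((1287/2 + (11/3)*71 + (585/4)*(-368) + (⅚)*71*(-368)) - 109489)) = -55762/(-102873 + √((1287/2 + 781/3 - 53820 - 65320/3) - 109489)) = -55762/(-102873 + √(-149379/2 - 109489)) = -55762/(-102873 + √(-368357/2)) = -55762/(-102873 + I*√736714/2)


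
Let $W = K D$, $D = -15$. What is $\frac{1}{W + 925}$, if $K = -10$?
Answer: $\frac{1}{1075} \approx 0.00093023$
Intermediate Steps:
$W = 150$ ($W = \left(-10\right) \left(-15\right) = 150$)
$\frac{1}{W + 925} = \frac{1}{150 + 925} = \frac{1}{1075}$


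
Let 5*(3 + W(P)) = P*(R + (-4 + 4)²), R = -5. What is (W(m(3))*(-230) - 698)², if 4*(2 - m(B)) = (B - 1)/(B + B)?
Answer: 6744409/36 ≈ 1.8734e+5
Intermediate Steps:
m(B) = 2 - (-1 + B)/(8*B) (m(B) = 2 - (B - 1)/(4*(B + B)) = 2 - (-1 + B)/(4*(2*B)) = 2 - (-1 + B)*1/(2*B)/4 = 2 - (-1 + B)/(8*B))
W(P) = -3 - P (W(P) = -3 + (P*(-5 + (-4 + 4)²))/5 = -3 + (P*(-5 + 0²))/5 = -3 + (P*(-5 + 0))/5 = -3 + (P*(-5))/5 = -3 + (-5*P)/5 = -3 - P)
(W(m(3))*(-230) - 698)² = ((-3 - (1 + 15*3)/(8*3))*(-230) - 698)² = ((-3 - (1 + 45)/(8*3))*(-230) - 698)² = ((-3 - 46/(8*3))*(-230) - 698)² = ((-3 - 1*23/12)*(-230) - 698)² = ((-3 - 23/12)*(-230) - 698)² = (-59/12*(-230) - 698)² = (6785/6 - 698)² = (2597/6)² = 6744409/36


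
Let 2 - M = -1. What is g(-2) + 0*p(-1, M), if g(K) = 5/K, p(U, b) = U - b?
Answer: -5/2 ≈ -2.5000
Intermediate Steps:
M = 3 (M = 2 - 1*(-1) = 2 + 1 = 3)
g(-2) + 0*p(-1, M) = 5/(-2) + 0*(-1 - 1*3) = 5*(-½) + 0*(-1 - 3) = -5/2 + 0*(-4) = -5/2 + 0 = -5/2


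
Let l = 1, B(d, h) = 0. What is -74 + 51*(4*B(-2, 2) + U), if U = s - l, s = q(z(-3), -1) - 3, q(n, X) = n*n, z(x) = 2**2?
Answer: 538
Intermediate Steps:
z(x) = 4
q(n, X) = n**2
s = 13 (s = 4**2 - 3 = 16 - 3 = 13)
U = 12 (U = 13 - 1*1 = 13 - 1 = 12)
-74 + 51*(4*B(-2, 2) + U) = -74 + 51*(4*0 + 12) = -74 + 51*(0 + 12) = -74 + 51*12 = -74 + 612 = 538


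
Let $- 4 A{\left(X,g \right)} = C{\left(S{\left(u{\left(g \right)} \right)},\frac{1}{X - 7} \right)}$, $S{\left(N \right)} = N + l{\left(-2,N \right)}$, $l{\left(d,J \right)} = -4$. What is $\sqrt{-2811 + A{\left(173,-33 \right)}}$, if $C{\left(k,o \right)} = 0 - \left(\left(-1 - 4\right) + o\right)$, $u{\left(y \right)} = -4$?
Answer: $\frac{379 i \sqrt{2158}}{332} \approx 53.031 i$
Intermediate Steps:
$S{\left(N \right)} = -4 + N$ ($S{\left(N \right)} = N - 4 = -4 + N$)
$C{\left(k,o \right)} = 5 - o$ ($C{\left(k,o \right)} = 0 - \left(\left(-1 - 4\right) + o\right) = 0 - \left(-5 + o\right) = 5 - o$)
$A{\left(X,g \right)} = - \frac{5}{4} + \frac{1}{4 \left(-7 + X\right)}$ ($A{\left(X,g \right)} = - \frac{5 - \frac{1}{X - 7}}{4} = - \frac{5 - \frac{1}{-7 + X}}{4} = - \frac{5}{4} + \frac{1}{4 \left(-7 + X\right)}$)
$\sqrt{-2811 + A{\left(173,-33 \right)}} = \sqrt{-2811 + \frac{36 - 865}{4 \left(-7 + 173\right)}} = \sqrt{-2811 + \frac{36 - 865}{4 \cdot 166}} = \sqrt{-2811 + \frac{1}{4} \cdot \frac{1}{166} \left(-829\right)} = \sqrt{-2811 - \frac{829}{664}} = \sqrt{- \frac{1867333}{664}} = \frac{379 i \sqrt{2158}}{332}$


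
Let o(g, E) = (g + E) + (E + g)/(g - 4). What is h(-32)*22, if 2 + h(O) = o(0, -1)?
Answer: -121/2 ≈ -60.500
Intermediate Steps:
o(g, E) = E + g + (E + g)/(-4 + g) (o(g, E) = (E + g) + (E + g)/(-4 + g) = E + g + (E + g)/(-4 + g))
h(O) = -11/4 (h(O) = -2 + (0² - 3*(-1) - 3*0 - 1*0)/(-4 + 0) = -2 + (0 + 3 + 0 + 0)/(-4) = -2 - ¼*3 = -2 - ¾ = -11/4)
h(-32)*22 = -11/4*22 = -121/2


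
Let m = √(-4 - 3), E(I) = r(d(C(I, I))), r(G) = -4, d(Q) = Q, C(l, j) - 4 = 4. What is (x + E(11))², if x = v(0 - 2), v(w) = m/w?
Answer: (8 + I*√7)²/4 ≈ 14.25 + 10.583*I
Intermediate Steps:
C(l, j) = 8 (C(l, j) = 4 + 4 = 8)
E(I) = -4
m = I*√7 (m = √(-7) = I*√7 ≈ 2.6458*I)
v(w) = I*√7/w (v(w) = (I*√7)/w = I*√7/w)
x = -I*√7/2 (x = I*√7/(0 - 2) = I*√7/(-2) = I*√7*(-½) = -I*√7/2 ≈ -1.3229*I)
(x + E(11))² = (-I*√7/2 - 4)² = (-4 - I*√7/2)²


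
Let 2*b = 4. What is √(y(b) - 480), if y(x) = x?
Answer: I*√478 ≈ 21.863*I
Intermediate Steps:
b = 2 (b = (½)*4 = 2)
√(y(b) - 480) = √(2 - 480) = √(-478) = I*√478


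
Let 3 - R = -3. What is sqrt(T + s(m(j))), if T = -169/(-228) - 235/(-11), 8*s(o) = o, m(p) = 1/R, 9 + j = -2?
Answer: sqrt(139172055)/2508 ≈ 4.7038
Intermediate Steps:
R = 6 (R = 3 - 1*(-3) = 3 + 3 = 6)
j = -11 (j = -9 - 2 = -11)
m(p) = 1/6
s(o) = o/8
T = 55439/2508 (T = -169*(-1/228) - 235*(-1/11) = 169/228 + 235/11 = 55439/2508 ≈ 22.105)
sqrt(T + s(m(j))) = sqrt(55439/2508 + (1/8)*(1/6)) = sqrt(55439/2508 + 1/48) = sqrt(221965/10032) = sqrt(139172055)/2508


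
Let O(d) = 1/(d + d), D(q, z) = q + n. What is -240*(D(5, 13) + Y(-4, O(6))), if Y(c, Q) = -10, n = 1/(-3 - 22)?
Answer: 6048/5 ≈ 1209.6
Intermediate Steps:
n = -1/25 (n = 1/(-25) = -1/25 ≈ -0.040000)
D(q, z) = -1/25 + q (D(q, z) = q - 1/25 = -1/25 + q)
O(d) = 1/(2*d)
-240*(D(5, 13) + Y(-4, O(6))) = -240*((-1/25 + 5) - 10) = -240*(124/25 - 10) = -240*(-126/25) = 6048/5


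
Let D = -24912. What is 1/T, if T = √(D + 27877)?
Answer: √2965/2965 ≈ 0.018365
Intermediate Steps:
T = √2965 (T = √(-24912 + 27877) = √2965 ≈ 54.452)
1/T = 1/(√2965) = √2965/2965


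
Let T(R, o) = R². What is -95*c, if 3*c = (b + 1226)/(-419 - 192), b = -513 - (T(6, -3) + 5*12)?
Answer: 58615/1833 ≈ 31.978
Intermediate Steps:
b = -609 (b = -513 - (6² + 5*12) = -513 - (36 + 60) = -513 - 1*96 = -513 - 96 = -609)
c = -617/1833 (c = ((-609 + 1226)/(-419 - 192))/3 = (617/(-611))/3 = (617*(-1/611))/3 = (⅓)*(-617/611) = -617/1833 ≈ -0.33661)
-95*c = -95*(-617/1833) = 58615/1833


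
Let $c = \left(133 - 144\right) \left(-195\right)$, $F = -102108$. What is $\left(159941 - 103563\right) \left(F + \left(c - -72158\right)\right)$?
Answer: $-1567590290$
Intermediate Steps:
$c = 2145$ ($c = \left(-11\right) \left(-195\right) = 2145$)
$\left(159941 - 103563\right) \left(F + \left(c - -72158\right)\right) = \left(159941 - 103563\right) \left(-102108 + \left(2145 - -72158\right)\right) = 56378 \left(-102108 + \left(2145 + 72158\right)\right) = 56378 \left(-102108 + 74303\right) = 56378 \left(-27805\right) = -1567590290$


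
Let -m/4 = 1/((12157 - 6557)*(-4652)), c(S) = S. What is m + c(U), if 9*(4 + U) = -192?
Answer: -494972797/19538400 ≈ -25.333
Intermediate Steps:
U = -76/3 (U = -4 + (1/9)*(-192) = -4 - 64/3 = -76/3 ≈ -25.333)
m = 1/6512800 (m = -4/((12157 - 6557)*(-4652)) = -4*(-1)/(5600*4652) = -(-1)/(1400*4652) = -4*(-1/26051200) = 1/6512800 ≈ 1.5354e-7)
m + c(U) = 1/6512800 - 76/3 = -494972797/19538400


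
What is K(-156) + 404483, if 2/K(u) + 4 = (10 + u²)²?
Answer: 119874141566449/296363856 ≈ 4.0448e+5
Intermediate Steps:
K(u) = 2/(-4 + (10 + u²)²)
K(-156) + 404483 = 2/(-4 + (10 + (-156)²)²) + 404483 = 2/(-4 + (10 + 24336)²) + 404483 = 2/(-4 + 24346²) + 404483 = 2/(-4 + 592727716) + 404483 = 2/592727712 + 404483 = 2*(1/592727712) + 404483 = 1/296363856 + 404483 = 119874141566449/296363856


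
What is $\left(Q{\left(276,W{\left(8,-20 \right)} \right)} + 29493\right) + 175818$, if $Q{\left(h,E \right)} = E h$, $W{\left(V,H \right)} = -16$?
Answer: $200895$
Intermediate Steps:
$\left(Q{\left(276,W{\left(8,-20 \right)} \right)} + 29493\right) + 175818 = \left(\left(-16\right) 276 + 29493\right) + 175818 = \left(-4416 + 29493\right) + 175818 = 25077 + 175818 = 200895$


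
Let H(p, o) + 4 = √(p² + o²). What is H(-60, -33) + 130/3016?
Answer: -459/116 + 3*√521 ≈ 64.519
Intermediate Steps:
H(p, o) = -4 + √(o² + p²) (H(p, o) = -4 + √(p² + o²) = -4 + √(o² + p²))
H(-60, -33) + 130/3016 = (-4 + √((-33)² + (-60)²)) + 130/3016 = (-4 + √(1089 + 3600)) + 130*(1/3016) = (-4 + √4689) + 5/116 = (-4 + 3*√521) + 5/116 = -459/116 + 3*√521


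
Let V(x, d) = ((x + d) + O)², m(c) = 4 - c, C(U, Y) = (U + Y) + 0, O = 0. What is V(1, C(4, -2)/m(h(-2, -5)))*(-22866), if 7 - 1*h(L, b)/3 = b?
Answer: -2572425/128 ≈ -20097.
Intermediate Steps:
h(L, b) = 21 - 3*b
C(U, Y) = U + Y
V(x, d) = (d + x)² (V(x, d) = ((x + d) + 0)² = ((d + x) + 0)² = (d + x)²)
V(1, C(4, -2)/m(h(-2, -5)))*(-22866) = ((4 - 2)/(4 - (21 - 3*(-5))) + 1)²*(-22866) = (2/(4 - (21 + 15)) + 1)²*(-22866) = (2/(4 - 1*36) + 1)²*(-22866) = (2/(4 - 36) + 1)²*(-22866) = (2/(-32) + 1)²*(-22866) = (2*(-1/32) + 1)²*(-22866) = (-1/16 + 1)²*(-22866) = (15/16)²*(-22866) = (225/256)*(-22866) = -2572425/128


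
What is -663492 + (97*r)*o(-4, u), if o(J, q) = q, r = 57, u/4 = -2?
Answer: -707724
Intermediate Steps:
u = -8 (u = 4*(-2) = -8)
-663492 + (97*r)*o(-4, u) = -663492 + (97*57)*(-8) = -663492 + 5529*(-8) = -663492 - 44232 = -707724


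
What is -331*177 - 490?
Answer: -59077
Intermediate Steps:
-331*177 - 490 = -58587 - 490 = -59077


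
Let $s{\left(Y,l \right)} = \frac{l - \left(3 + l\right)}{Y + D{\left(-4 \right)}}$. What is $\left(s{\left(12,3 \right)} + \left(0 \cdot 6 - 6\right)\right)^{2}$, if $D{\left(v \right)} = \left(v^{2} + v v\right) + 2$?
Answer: $\frac{77841}{2116} \approx 36.787$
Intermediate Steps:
$D{\left(v \right)} = 2 + 2 v^{2}$ ($D{\left(v \right)} = \left(v^{2} + v^{2}\right) + 2 = 2 v^{2} + 2 = 2 + 2 v^{2}$)
$s{\left(Y,l \right)} = - \frac{3}{34 + Y}$ ($s{\left(Y,l \right)} = \frac{l - \left(3 + l\right)}{Y + \left(2 + 2 \left(-4\right)^{2}\right)} = - \frac{3}{Y + \left(2 + 2 \cdot 16\right)} = - \frac{3}{Y + \left(2 + 32\right)} = - \frac{3}{Y + 34} = - \frac{3}{34 + Y}$)
$\left(s{\left(12,3 \right)} + \left(0 \cdot 6 - 6\right)\right)^{2} = \left(- \frac{3}{34 + 12} + \left(0 \cdot 6 - 6\right)\right)^{2} = \left(- \frac{3}{46} + \left(0 - 6\right)\right)^{2} = \left(\left(-3\right) \frac{1}{46} - 6\right)^{2} = \left(- \frac{3}{46} - 6\right)^{2} = \left(- \frac{279}{46}\right)^{2} = \frac{77841}{2116}$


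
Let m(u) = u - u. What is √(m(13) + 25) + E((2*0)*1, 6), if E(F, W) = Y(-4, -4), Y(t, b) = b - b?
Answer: 5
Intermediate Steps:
Y(t, b) = 0
m(u) = 0
E(F, W) = 0
√(m(13) + 25) + E((2*0)*1, 6) = √(0 + 25) + 0 = √25 + 0 = 5 + 0 = 5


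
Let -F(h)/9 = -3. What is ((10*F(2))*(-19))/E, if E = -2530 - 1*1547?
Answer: 190/151 ≈ 1.2583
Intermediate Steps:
F(h) = 27 (F(h) = -9*(-3) = 27)
E = -4077 (E = -2530 - 1547 = -4077)
((10*F(2))*(-19))/E = ((10*27)*(-19))/(-4077) = (270*(-19))*(-1/4077) = -5130*(-1/4077) = 190/151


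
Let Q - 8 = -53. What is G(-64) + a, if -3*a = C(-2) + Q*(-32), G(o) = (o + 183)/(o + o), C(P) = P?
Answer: -184421/384 ≈ -480.26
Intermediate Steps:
Q = -45 (Q = 8 - 53 = -45)
G(o) = (183 + o)/(2*o) (G(o) = (183 + o)/((2*o)) = (183 + o)*(1/(2*o)) = (183 + o)/(2*o))
a = -1438/3 (a = -(-2 - 45*(-32))/3 = -(-2 + 1440)/3 = -1/3*1438 = -1438/3 ≈ -479.33)
G(-64) + a = (1/2)*(183 - 64)/(-64) - 1438/3 = (1/2)*(-1/64)*119 - 1438/3 = -119/128 - 1438/3 = -184421/384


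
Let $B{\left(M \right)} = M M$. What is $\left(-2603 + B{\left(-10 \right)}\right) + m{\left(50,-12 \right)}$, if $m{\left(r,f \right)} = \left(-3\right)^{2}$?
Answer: $-2494$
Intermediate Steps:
$B{\left(M \right)} = M^{2}$
$m{\left(r,f \right)} = 9$
$\left(-2603 + B{\left(-10 \right)}\right) + m{\left(50,-12 \right)} = \left(-2603 + \left(-10\right)^{2}\right) + 9 = \left(-2603 + 100\right) + 9 = -2503 + 9 = -2494$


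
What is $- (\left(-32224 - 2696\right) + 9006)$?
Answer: $25914$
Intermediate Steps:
$- (\left(-32224 - 2696\right) + 9006) = - (-34920 + 9006) = \left(-1\right) \left(-25914\right) = 25914$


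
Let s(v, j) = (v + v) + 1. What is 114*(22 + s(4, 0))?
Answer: 3534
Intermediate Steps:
s(v, j) = 1 + 2*v (s(v, j) = 2*v + 1 = 1 + 2*v)
114*(22 + s(4, 0)) = 114*(22 + (1 + 2*4)) = 114*(22 + (1 + 8)) = 114*(22 + 9) = 114*31 = 3534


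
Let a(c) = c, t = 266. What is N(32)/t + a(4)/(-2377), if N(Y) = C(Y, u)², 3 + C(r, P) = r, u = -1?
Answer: 1997993/632282 ≈ 3.1600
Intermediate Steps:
C(r, P) = -3 + r
N(Y) = (-3 + Y)²
N(32)/t + a(4)/(-2377) = (-3 + 32)²/266 + 4/(-2377) = 29²*(1/266) + 4*(-1/2377) = 841*(1/266) - 4/2377 = 841/266 - 4/2377 = 1997993/632282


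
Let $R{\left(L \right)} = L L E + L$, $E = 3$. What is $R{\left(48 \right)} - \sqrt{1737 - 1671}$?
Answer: $6960 - \sqrt{66} \approx 6951.9$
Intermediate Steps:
$R{\left(L \right)} = L + 3 L^{2}$ ($R{\left(L \right)} = L L 3 + L = L^{2} \cdot 3 + L = 3 L^{2} + L = L + 3 L^{2}$)
$R{\left(48 \right)} - \sqrt{1737 - 1671} = 48 \left(1 + 3 \cdot 48\right) - \sqrt{1737 - 1671} = 48 \left(1 + 144\right) - \sqrt{66} = 48 \cdot 145 - \sqrt{66} = 6960 - \sqrt{66}$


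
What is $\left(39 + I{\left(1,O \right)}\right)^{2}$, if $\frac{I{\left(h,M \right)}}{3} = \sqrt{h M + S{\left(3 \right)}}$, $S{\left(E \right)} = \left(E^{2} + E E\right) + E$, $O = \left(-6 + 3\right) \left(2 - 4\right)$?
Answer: $1764 + 702 \sqrt{3} \approx 2979.9$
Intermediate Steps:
$O = 6$ ($O = \left(-3\right) \left(-2\right) = 6$)
$S{\left(E \right)} = E + 2 E^{2}$ ($S{\left(E \right)} = \left(E^{2} + E^{2}\right) + E = 2 E^{2} + E = E + 2 E^{2}$)
$I{\left(h,M \right)} = 3 \sqrt{21 + M h}$ ($I{\left(h,M \right)} = 3 \sqrt{h M + 3 \left(1 + 2 \cdot 3\right)} = 3 \sqrt{M h + 3 \left(1 + 6\right)} = 3 \sqrt{M h + 3 \cdot 7} = 3 \sqrt{M h + 21} = 3 \sqrt{21 + M h}$)
$\left(39 + I{\left(1,O \right)}\right)^{2} = \left(39 + 3 \sqrt{21 + 6 \cdot 1}\right)^{2} = \left(39 + 3 \sqrt{21 + 6}\right)^{2} = \left(39 + 3 \sqrt{27}\right)^{2} = \left(39 + 3 \cdot 3 \sqrt{3}\right)^{2} = \left(39 + 9 \sqrt{3}\right)^{2}$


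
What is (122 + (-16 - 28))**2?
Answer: 6084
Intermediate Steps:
(122 + (-16 - 28))**2 = (122 - 44)**2 = 78**2 = 6084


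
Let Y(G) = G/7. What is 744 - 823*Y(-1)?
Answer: 6031/7 ≈ 861.57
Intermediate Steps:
Y(G) = G/7 (Y(G) = G*(⅐) = G/7)
744 - 823*Y(-1) = 744 - 823*(-1)/7 = 744 - 823*(-⅐) = 744 + 823/7 = 6031/7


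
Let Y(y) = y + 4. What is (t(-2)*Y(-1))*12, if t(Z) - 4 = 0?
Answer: 144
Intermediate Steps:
Y(y) = 4 + y
t(Z) = 4 (t(Z) = 4 + 0 = 4)
(t(-2)*Y(-1))*12 = (4*(4 - 1))*12 = (4*3)*12 = 12*12 = 144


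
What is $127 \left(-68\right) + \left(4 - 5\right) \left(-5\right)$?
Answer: $-8631$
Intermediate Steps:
$127 \left(-68\right) + \left(4 - 5\right) \left(-5\right) = -8636 - -5 = -8636 + 5 = -8631$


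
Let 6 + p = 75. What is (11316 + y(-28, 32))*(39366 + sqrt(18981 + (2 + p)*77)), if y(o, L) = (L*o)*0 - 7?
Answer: 445190094 + 90472*sqrt(382) ≈ 4.4696e+8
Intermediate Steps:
p = 69 (p = -6 + 75 = 69)
y(o, L) = -7 (y(o, L) = 0 - 7 = -7)
(11316 + y(-28, 32))*(39366 + sqrt(18981 + (2 + p)*77)) = (11316 - 7)*(39366 + sqrt(18981 + (2 + 69)*77)) = 11309*(39366 + sqrt(18981 + 71*77)) = 11309*(39366 + sqrt(18981 + 5467)) = 11309*(39366 + sqrt(24448)) = 11309*(39366 + 8*sqrt(382)) = 445190094 + 90472*sqrt(382)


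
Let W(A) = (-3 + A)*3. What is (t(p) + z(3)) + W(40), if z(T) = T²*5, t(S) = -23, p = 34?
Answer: 133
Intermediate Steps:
W(A) = -9 + 3*A
z(T) = 5*T²
(t(p) + z(3)) + W(40) = (-23 + 5*3²) + (-9 + 3*40) = (-23 + 5*9) + (-9 + 120) = (-23 + 45) + 111 = 22 + 111 = 133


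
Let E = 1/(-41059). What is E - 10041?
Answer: -412273420/41059 ≈ -10041.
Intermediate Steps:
E = -1/41059 ≈ -2.4355e-5
E - 10041 = -1/41059 - 10041 = -412273420/41059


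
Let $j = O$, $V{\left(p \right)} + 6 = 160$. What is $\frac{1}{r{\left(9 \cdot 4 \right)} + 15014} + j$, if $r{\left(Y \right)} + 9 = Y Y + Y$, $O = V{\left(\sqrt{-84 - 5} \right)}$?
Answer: $\frac{2515899}{16337} \approx 154.0$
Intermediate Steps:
$V{\left(p \right)} = 154$ ($V{\left(p \right)} = -6 + 160 = 154$)
$O = 154$
$j = 154$
$r{\left(Y \right)} = -9 + Y + Y^{2}$ ($r{\left(Y \right)} = -9 + \left(Y Y + Y\right) = -9 + \left(Y^{2} + Y\right) = -9 + \left(Y + Y^{2}\right) = -9 + Y + Y^{2}$)
$\frac{1}{r{\left(9 \cdot 4 \right)} + 15014} + j = \frac{1}{\left(-9 + 9 \cdot 4 + \left(9 \cdot 4\right)^{2}\right) + 15014} + 154 = \frac{1}{\left(-9 + 36 + 36^{2}\right) + 15014} + 154 = \frac{1}{\left(-9 + 36 + 1296\right) + 15014} + 154 = \frac{1}{1323 + 15014} + 154 = \frac{1}{16337} + 154 = \frac{2515899}{16337}$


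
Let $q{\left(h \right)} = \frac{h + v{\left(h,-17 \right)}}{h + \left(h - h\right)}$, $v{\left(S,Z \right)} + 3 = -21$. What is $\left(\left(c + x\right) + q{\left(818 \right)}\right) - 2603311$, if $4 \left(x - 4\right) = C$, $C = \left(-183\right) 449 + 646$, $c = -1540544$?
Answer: $- \frac{6812680737}{1636} \approx -4.1642 \cdot 10^{6}$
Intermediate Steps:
$v{\left(S,Z \right)} = -24$ ($v{\left(S,Z \right)} = -3 - 21 = -24$)
$C = -81521$ ($C = -82167 + 646 = -81521$)
$x = - \frac{81505}{4}$ ($x = 4 + \frac{1}{4} \left(-81521\right) = 4 - \frac{81521}{4} = - \frac{81505}{4} \approx -20376.0$)
$q{\left(h \right)} = \frac{-24 + h}{h}$ ($q{\left(h \right)} = \frac{h - 24}{h + \left(h - h\right)} = \frac{-24 + h}{h + 0} = \frac{-24 + h}{h}$)
$\left(\left(c + x\right) + q{\left(818 \right)}\right) - 2603311 = \left(\left(-1540544 - \frac{81505}{4}\right) + \frac{-24 + 818}{818}\right) - 2603311 = \left(- \frac{6243681}{4} + \frac{1}{818} \cdot 794\right) - 2603311 = \left(- \frac{6243681}{4} + \frac{397}{409}\right) - 2603311 = - \frac{2553663941}{1636} - 2603311 = - \frac{6812680737}{1636}$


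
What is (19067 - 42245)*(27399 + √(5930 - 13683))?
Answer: -635054022 - 23178*I*√7753 ≈ -6.3505e+8 - 2.0408e+6*I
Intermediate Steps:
(19067 - 42245)*(27399 + √(5930 - 13683)) = -23178*(27399 + √(-7753)) = -23178*(27399 + I*√7753) = -635054022 - 23178*I*√7753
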